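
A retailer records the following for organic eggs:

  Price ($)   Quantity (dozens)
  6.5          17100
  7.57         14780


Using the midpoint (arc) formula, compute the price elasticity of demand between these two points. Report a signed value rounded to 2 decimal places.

%ΔQ = (14780 − 17100) / [(17100 + 14780)/2] = -2320/15940 = -0.145545…
%ΔP = (7.57 − 6.5) / [(6.5 + 7.57)/2] = 1.07/7.035 = 0.152096…
Arc Ed = %ΔQ / %ΔP = (-2320/15940) / (1.07/7.035) = -0.9569…

-0.96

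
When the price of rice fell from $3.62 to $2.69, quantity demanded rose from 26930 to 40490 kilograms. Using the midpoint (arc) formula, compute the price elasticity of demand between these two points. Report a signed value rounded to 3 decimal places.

%ΔQ = (40490 − 26930) / [(26930 + 40490)/2] = 13560/33710 = 0.402254…
%ΔP = (2.69 − 3.62) / [(3.62 + 2.69)/2] = -0.93/3.155 = -0.294770…
Arc Ed = %ΔQ / %ΔP = (13560/33710) / (-0.93/3.155) = -1.36463…

-1.365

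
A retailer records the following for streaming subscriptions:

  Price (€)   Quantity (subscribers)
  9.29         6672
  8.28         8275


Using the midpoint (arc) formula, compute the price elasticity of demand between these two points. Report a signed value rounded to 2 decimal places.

%ΔQ = (8275 − 6672) / [(6672 + 8275)/2] = 1603/7473.5 = 0.214491…
%ΔP = (8.28 − 9.29) / [(9.29 + 8.28)/2] = -1.01/8.785 = -0.114968…
Arc Ed = %ΔQ / %ΔP = (1603/7473.5) / (-1.01/8.785) = -1.8656…

-1.87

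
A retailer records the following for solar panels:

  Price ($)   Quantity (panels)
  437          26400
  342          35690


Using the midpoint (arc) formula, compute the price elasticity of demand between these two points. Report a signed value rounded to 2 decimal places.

-1.23

%ΔQ = (35690 − 26400) / [(26400 + 35690)/2] = 9290/31045 = 0.299243…
%ΔP = (342 − 437) / [(437 + 342)/2] = -95/389.5 = -0.243902…
Arc Ed = %ΔQ / %ΔP = (9290/31045) / (-95/389.5) = -1.2268…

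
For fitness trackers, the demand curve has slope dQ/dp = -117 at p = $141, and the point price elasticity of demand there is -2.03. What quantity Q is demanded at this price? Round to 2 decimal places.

8126.60

Ed = (dQ/dp)·(p/Q) ⇒ Q = (dQ/dp)·p/Ed = (-117)·141/(-2.03) = 8126.6009…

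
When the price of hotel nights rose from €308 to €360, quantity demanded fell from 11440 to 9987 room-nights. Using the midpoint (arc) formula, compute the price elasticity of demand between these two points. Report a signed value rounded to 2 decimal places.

-0.87

%ΔQ = (9987 − 11440) / [(11440 + 9987)/2] = -1453/10713.5 = -0.135623…
%ΔP = (360 − 308) / [(308 + 360)/2] = 52/334 = 0.155688…
Arc Ed = %ΔQ / %ΔP = (-1453/10713.5) / (52/334) = -0.8711…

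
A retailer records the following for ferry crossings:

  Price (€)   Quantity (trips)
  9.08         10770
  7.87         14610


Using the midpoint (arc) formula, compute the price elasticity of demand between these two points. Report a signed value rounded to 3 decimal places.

-2.119

%ΔQ = (14610 − 10770) / [(10770 + 14610)/2] = 3840/12690 = 0.302600…
%ΔP = (7.87 − 9.08) / [(9.08 + 7.87)/2] = -1.21/8.475 = -0.142772…
Arc Ed = %ΔQ / %ΔP = (3840/12690) / (-1.21/8.475) = -2.11945…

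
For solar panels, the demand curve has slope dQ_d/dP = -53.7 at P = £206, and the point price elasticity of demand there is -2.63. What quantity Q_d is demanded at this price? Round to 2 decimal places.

4206.16

Ed = (dQ_d/dP)·(P/Q_d) ⇒ Q_d = (dQ_d/dP)·P/Ed = (-53.7)·206/(-2.63) = 4206.1596…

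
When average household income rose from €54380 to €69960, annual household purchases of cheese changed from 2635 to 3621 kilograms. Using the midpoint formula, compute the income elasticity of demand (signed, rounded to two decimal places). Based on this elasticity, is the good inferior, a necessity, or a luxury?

1.26; luxury

%ΔQ = (3621 − 2635)/[( 2635 + 3621)/2] = 986/3128 = 0.315217…
%ΔIncome = (69960 − 54380)/[( 54380 + 69960)/2] = 15580/62170 = 0.250603…
E_income = (986/3128) / (15580/62170) = 1.2578…
E_income > 1 ⇒ normal good, luxury.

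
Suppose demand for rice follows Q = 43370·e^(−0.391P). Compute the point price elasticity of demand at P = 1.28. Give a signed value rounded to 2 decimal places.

-0.50

dQ/dP = −0.391·Q = -10280.4. At P = 1.28, Q = 26292.6.
Ed = (dQ/dP)·(P/Q) = (-10280.4) × (1.28/26292.6) = -0.5004…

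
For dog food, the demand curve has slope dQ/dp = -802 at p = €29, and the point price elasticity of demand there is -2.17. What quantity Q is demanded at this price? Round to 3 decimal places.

Ed = (dQ/dp)·(p/Q) ⇒ Q = (dQ/dp)·p/Ed = (-802)·29/(-2.17) = 10717.97235…

10717.972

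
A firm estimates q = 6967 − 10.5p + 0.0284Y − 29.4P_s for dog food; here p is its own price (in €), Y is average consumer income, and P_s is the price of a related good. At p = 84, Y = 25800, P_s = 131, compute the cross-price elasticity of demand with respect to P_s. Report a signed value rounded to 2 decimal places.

At the given values, q = 6967 − 10.5(84) + 0.0284(25800) − 29.4(131) = 2966.32.
∂q/∂P_s = -29.4.
E = (-29.4) × (131/2966.32) = -1.2983…

-1.30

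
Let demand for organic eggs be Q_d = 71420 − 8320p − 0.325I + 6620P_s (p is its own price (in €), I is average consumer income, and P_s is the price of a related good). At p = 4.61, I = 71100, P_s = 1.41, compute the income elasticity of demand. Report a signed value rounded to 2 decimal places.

At the given values, Q_d = 71420 − 8320(4.61) − 0.325(71100) + 6620(1.41) = 19291.5.
∂Q_d/∂I = -0.325.
E = (-0.325) × (71100/19291.5) = -1.1978…

-1.20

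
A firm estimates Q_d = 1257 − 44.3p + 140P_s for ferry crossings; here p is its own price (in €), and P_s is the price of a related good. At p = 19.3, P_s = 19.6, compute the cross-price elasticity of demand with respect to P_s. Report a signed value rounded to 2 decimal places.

0.87

At the given values, Q_d = 1257 − 44.3(19.3) + 140(19.6) = 3146.01.
∂Q_d/∂P_s = 140.
E = (140) × (19.6/3146.01) = 0.8722…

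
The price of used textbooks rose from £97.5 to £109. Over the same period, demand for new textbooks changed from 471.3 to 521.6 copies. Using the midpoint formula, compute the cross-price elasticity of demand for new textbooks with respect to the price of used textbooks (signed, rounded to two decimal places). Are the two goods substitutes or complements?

0.91; substitutes

%ΔQ_{new textbooks} = (521.6 − 471.3)/avg = 50.3/496.45 = 0.101319…
%ΔP_{used textbooks} = (109 − 97.5)/avg = 11.5/103.25 = 0.111380…
E_cross = (50.3/496.45) / (11.5/103.25) = 0.9096…
E_cross > 0 ⇒ the goods are substitutes.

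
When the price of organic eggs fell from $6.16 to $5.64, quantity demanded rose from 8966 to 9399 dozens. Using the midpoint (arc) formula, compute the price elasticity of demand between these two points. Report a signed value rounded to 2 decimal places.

%ΔQ = (9399 − 8966) / [(8966 + 9399)/2] = 433/9182.5 = 0.047154…
%ΔP = (5.64 − 6.16) / [(6.16 + 5.64)/2] = -0.52/5.9 = -0.088135…
Arc Ed = %ΔQ / %ΔP = (433/9182.5) / (-0.52/5.9) = -0.5350…

-0.54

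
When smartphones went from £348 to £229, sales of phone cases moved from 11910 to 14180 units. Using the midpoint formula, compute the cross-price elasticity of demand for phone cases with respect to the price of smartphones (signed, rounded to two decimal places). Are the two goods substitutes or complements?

%ΔQ_{phone cases} = (14180 − 11910)/avg = 2270/13045 = 0.174013…
%ΔP_{smartphones} = (229 − 348)/avg = -119/288.5 = -0.412478…
E_cross = (2270/13045) / (-119/288.5) = -0.4218…
E_cross < 0 ⇒ the goods are complements.

-0.42; complements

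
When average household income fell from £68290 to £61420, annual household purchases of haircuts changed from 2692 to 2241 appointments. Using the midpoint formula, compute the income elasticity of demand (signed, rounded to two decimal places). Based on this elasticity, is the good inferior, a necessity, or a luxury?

%ΔQ = (2241 − 2692)/[( 2692 + 2241)/2] = -451/2466.5 = -0.182850…
%ΔIncome = (61420 − 68290)/[( 68290 + 61420)/2] = -6870/64855 = -0.105928…
E_income = (-451/2466.5) / (-6870/64855) = 1.7261…
E_income > 1 ⇒ normal good, luxury.

1.73; luxury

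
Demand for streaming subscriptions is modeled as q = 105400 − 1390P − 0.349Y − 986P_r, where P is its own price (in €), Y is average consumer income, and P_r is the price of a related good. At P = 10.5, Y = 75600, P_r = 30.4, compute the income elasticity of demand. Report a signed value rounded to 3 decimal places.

At the given values, q = 105400 − 1390(10.5) − 0.349(75600) − 986(30.4) = 34446.2.
∂q/∂Y = -0.349.
E = (-0.349) × (75600/34446.2) = -0.76595…

-0.766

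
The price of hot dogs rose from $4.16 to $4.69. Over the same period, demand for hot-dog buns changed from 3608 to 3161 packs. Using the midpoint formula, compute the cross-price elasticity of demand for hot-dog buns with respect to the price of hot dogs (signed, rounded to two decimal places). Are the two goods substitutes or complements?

-1.10; complements

%ΔQ_{hot-dog buns} = (3161 − 3608)/avg = -447/3384.5 = -0.132072…
%ΔP_{hot dogs} = (4.69 − 4.16)/avg = 0.53/4.425 = 0.119774…
E_cross = (-447/3384.5) / (0.53/4.425) = -1.1026…
E_cross < 0 ⇒ the goods are complements.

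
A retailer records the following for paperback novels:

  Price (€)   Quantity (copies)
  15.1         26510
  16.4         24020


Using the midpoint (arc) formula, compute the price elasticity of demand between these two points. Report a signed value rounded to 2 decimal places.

%ΔQ = (24020 − 26510) / [(26510 + 24020)/2] = -2490/25265 = -0.098555…
%ΔP = (16.4 − 15.1) / [(15.1 + 16.4)/2] = 1.3/15.75 = 0.082539…
Arc Ed = %ΔQ / %ΔP = (-2490/25265) / (1.3/15.75) = -1.1940…

-1.19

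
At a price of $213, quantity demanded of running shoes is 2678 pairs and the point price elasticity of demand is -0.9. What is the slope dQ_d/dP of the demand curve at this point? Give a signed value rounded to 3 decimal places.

-11.315

Ed = (dQ_d/dP)·(P/Q_d) ⇒ dQ_d/dP = Ed·Q_d/P = (-0.9)·2678/213 = -11.31549…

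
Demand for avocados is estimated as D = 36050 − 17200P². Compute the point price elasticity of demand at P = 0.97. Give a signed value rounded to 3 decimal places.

dD/dP = −2·17200·P = -33368. At P = 0.97, D = 19866.52.
Ed = (dD/dP)·(P/D) = (-33368) × (0.97/19866.52) = -1.62922…

-1.629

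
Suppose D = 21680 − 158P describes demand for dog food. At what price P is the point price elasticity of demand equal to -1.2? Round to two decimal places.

74.84

Ed = −158P/(21680 − 158P). Set this equal to -1.2:
158P = 1.2·(21680 − 158P) ⇒ 158P(1 + 1.2) = 1.2·21680
P = 1.2·21680 / (158·2.2) = 74.8446…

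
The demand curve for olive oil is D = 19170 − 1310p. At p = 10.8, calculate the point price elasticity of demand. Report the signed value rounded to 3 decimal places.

dD/dp = −1310. At p = 10.8, D = 19170 − 1310(10.8) = 5022.
Ed = (dD/dp)·(p/D) = −1310 × (10.8/5022) = -2.81720…

-2.817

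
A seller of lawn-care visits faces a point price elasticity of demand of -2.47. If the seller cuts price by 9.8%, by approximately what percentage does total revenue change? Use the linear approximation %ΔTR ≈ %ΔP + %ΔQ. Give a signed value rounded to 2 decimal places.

+14.41%

%ΔQ ≈ Ed × %ΔP = (-2.47) × (-9.8%) = +24.2060%
%ΔTR ≈ %ΔP + %ΔQ = (-9.8%) + (+24.2060%) = +14.4060%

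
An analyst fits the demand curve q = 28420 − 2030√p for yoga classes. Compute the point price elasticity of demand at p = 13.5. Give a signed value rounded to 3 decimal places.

dq/dp = −2030/(2√p) = -276.248. At p = 13.5, q = 20961.3.
Ed = (dq/dp)·(p/q) = (-276.248) × (13.5/20961.3) = -0.17791…

-0.178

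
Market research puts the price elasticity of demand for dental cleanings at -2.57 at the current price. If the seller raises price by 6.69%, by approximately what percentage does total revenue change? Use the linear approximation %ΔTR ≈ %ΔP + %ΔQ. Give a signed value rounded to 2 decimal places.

%ΔQ ≈ Ed × %ΔP = (-2.57) × (+6.69%) = -17.1933%
%ΔTR ≈ %ΔP + %ΔQ = (+6.69%) + (-17.1933%) = -10.5033%

-10.50%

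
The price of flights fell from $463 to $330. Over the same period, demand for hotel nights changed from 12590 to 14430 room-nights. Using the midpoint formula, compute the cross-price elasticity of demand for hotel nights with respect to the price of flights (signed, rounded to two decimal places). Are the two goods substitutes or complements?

%ΔQ_{hotel nights} = (14430 − 12590)/avg = 1840/13510 = 0.136195…
%ΔP_{flights} = (330 − 463)/avg = -133/396.5 = -0.335435…
E_cross = (1840/13510) / (-133/396.5) = -0.4060…
E_cross < 0 ⇒ the goods are complements.

-0.41; complements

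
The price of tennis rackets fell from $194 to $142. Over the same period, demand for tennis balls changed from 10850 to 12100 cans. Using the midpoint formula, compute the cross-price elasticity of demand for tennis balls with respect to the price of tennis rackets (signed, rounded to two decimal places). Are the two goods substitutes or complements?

%ΔQ_{tennis balls} = (12100 − 10850)/avg = 1250/11475 = 0.108932…
%ΔP_{tennis rackets} = (142 − 194)/avg = -52/168 = -0.309523…
E_cross = (1250/11475) / (-52/168) = -0.3519…
E_cross < 0 ⇒ the goods are complements.

-0.35; complements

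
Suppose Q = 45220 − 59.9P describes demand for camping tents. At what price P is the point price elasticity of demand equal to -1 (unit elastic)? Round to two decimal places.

Ed = −59.9P/(45220 − 59.9P). Set this equal to -1:
59.9P = 1·(45220 − 59.9P) ⇒ 59.9P(1 + 1) = 1·45220
P = 1·45220 / (59.9·2) = 377.4624…

377.46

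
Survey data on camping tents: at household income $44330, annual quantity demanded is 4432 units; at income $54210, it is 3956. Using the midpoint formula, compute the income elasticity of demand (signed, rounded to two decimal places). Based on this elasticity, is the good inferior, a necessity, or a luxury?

%ΔQ = (3956 − 4432)/[( 4432 + 3956)/2] = -476/4194 = -0.113495…
%ΔIncome = (54210 − 44330)/[( 44330 + 54210)/2] = 9880/49270 = 0.200527…
E_income = (-476/4194) / (9880/49270) = -0.5659…
E_income < 0 ⇒ inferior good.

-0.57; inferior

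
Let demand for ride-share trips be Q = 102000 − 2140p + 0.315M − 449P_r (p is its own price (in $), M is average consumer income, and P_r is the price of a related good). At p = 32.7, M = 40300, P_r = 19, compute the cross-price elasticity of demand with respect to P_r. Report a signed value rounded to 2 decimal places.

-0.24

At the given values, Q = 102000 − 2140(32.7) + 0.315(40300) − 449(19) = 36185.5.
∂Q/∂P_r = -449.
E = (-449) × (19/36185.5) = -0.2357…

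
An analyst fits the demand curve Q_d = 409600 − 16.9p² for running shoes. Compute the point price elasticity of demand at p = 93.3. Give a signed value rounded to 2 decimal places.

-1.12

dQ_d/dp = −2·16.9·p = -3153.54. At p = 93.3, Q_d = 262487.359.
Ed = (dQ_d/dp)·(p/Q_d) = (-3153.54) × (93.3/262487.359) = -1.1209…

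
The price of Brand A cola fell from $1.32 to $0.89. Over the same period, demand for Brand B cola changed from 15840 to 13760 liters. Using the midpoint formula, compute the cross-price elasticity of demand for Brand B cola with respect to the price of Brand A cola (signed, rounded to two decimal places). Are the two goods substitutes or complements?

0.36; substitutes

%ΔQ_{Brand B cola} = (13760 − 15840)/avg = -2080/14800 = -0.140540…
%ΔP_{Brand A cola} = (0.89 − 1.32)/avg = -0.43/1.105 = -0.389140…
E_cross = (-2080/14800) / (-0.43/1.105) = 0.3611…
E_cross > 0 ⇒ the goods are substitutes.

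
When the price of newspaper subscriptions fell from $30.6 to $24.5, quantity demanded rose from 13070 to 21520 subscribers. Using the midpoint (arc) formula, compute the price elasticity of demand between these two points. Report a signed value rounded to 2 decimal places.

%ΔQ = (21520 − 13070) / [(13070 + 21520)/2] = 8450/17295 = 0.488580…
%ΔP = (24.5 − 30.6) / [(30.6 + 24.5)/2] = -6.1/27.55 = -0.221415…
Arc Ed = %ΔQ / %ΔP = (8450/17295) / (-6.1/27.55) = -2.2066…

-2.21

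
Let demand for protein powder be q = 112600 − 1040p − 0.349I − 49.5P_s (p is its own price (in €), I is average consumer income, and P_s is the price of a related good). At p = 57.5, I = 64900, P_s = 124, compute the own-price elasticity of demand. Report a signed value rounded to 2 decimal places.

-2.49

At the given values, q = 112600 − 1040(57.5) − 0.349(64900) − 49.5(124) = 24011.9.
∂q/∂p = −1040.
E = (-1040) × (57.5/24011.9) = -2.4904…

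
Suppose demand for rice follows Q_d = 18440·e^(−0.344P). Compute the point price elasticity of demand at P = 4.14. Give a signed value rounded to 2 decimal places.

dQ_d/dP = −0.344·Q_d = -1526.91. At P = 4.14, Q_d = 4438.7.
Ed = (dQ_d/dP)·(P/Q_d) = (-1526.91) × (4.14/4438.7) = -1.4241…

-1.42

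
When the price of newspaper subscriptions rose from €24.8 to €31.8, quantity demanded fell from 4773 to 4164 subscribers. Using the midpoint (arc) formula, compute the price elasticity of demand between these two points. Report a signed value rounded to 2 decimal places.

%ΔQ = (4164 − 4773) / [(4773 + 4164)/2] = -609/4468.5 = -0.136287…
%ΔP = (31.8 − 24.8) / [(24.8 + 31.8)/2] = 7/28.3 = 0.247349…
Arc Ed = %ΔQ / %ΔP = (-609/4468.5) / (7/28.3) = -0.5509…

-0.55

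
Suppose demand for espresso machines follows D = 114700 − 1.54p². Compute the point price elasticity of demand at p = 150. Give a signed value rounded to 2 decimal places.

dD/dp = −2·1.54·p = -462. At p = 150, D = 80050.
Ed = (dD/dp)·(p/D) = (-462) × (150/80050) = -0.8657…

-0.87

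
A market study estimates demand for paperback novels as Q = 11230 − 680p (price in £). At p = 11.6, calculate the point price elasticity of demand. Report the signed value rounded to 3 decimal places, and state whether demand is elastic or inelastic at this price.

-2.360; elastic

dQ/dp = −680. At p = 11.6, Q = 11230 − 680(11.6) = 3342.
Ed = (dQ/dp)·(p/Q) = −680 × (11.6/3342) = -2.36026…
|Ed| = 2.360 > 1, so demand is elastic.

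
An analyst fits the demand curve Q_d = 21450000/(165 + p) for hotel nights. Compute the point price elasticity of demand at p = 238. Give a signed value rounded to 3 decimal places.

dQ_d/dp = −21450000/(165 + p)² = -132.074. At p = 238, Q_d = 53225.8.
Ed = (dQ_d/dp)·(p/Q_d) = (-132.074) × (238/53225.8) = -0.59057…

-0.591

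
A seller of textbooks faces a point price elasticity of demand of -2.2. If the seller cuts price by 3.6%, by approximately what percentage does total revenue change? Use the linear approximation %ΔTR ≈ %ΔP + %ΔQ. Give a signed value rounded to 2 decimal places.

+4.32%

%ΔQ ≈ Ed × %ΔP = (-2.2) × (-3.6%) = +7.9200%
%ΔTR ≈ %ΔP + %ΔQ = (-3.6%) + (+7.9200%) = +4.3200%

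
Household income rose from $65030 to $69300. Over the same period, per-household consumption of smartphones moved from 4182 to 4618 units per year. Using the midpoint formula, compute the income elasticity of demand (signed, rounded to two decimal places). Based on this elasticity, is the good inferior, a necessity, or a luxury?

%ΔQ = (4618 − 4182)/[( 4182 + 4618)/2] = 436/4400 = 0.099090…
%ΔIncome = (69300 − 65030)/[( 65030 + 69300)/2] = 4270/67165 = 0.063574…
E_income = (436/4400) / (4270/67165) = 1.5586…
E_income > 1 ⇒ normal good, luxury.

1.56; luxury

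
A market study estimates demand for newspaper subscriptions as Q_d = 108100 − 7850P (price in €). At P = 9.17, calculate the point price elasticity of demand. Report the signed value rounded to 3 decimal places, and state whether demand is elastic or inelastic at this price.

-1.993; elastic

dQ_d/dP = −7850. At P = 9.17, Q_d = 108100 − 7850(9.17) = 36115.5.
Ed = (dQ_d/dP)·(P/Q_d) = −7850 × (9.17/36115.5) = -1.99317…
|Ed| = 1.993 > 1, so demand is elastic.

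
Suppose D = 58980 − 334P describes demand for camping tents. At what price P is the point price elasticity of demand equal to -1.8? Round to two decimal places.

113.52

Ed = −334P/(58980 − 334P). Set this equal to -1.8:
334P = 1.8·(58980 − 334P) ⇒ 334P(1 + 1.8) = 1.8·58980
P = 1.8·58980 / (334·2.8) = 113.5201…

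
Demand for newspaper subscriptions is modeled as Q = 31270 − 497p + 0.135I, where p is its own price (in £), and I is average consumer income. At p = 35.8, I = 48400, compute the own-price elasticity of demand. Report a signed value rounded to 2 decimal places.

At the given values, Q = 31270 − 497(35.8) + 0.135(48400) = 20011.4.
∂Q/∂p = −497.
E = (-497) × (35.8/20011.4) = -0.8891…

-0.89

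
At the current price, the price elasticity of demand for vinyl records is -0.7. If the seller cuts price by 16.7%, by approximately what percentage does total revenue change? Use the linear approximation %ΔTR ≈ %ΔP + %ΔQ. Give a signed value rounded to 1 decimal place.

%ΔQ ≈ Ed × %ΔP = (-0.7) × (-16.7%) = +11.6900%
%ΔTR ≈ %ΔP + %ΔQ = (-16.7%) + (+11.6900%) = -5.0100%

-5.0%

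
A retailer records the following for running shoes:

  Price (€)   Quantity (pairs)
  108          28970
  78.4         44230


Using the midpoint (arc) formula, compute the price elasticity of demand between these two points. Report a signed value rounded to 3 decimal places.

%ΔQ = (44230 − 28970) / [(28970 + 44230)/2] = 15260/36600 = 0.416939…
%ΔP = (78.4 − 108) / [(108 + 78.4)/2] = -29.6/93.2 = -0.317596…
Arc Ed = %ΔQ / %ΔP = (15260/36600) / (-29.6/93.2) = -1.31279…

-1.313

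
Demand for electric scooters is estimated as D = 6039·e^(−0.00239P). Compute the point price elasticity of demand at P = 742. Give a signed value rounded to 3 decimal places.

dD/dP = −0.00239·D = -2.45016. At P = 742, D = 1025.17.
Ed = (dD/dP)·(P/D) = (-2.45016) × (742/1025.17) = -1.77338

-1.773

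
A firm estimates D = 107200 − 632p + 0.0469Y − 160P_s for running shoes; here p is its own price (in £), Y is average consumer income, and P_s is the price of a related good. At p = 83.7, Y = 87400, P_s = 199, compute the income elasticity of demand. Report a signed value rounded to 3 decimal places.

At the given values, D = 107200 − 632(83.7) + 0.0469(87400) − 160(199) = 26560.66.
∂D/∂Y = 0.0469.
E = (0.0469) × (87400/26560.66) = 0.15432…

0.154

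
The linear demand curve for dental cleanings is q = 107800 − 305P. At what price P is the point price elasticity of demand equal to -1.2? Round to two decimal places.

Ed = −305P/(107800 − 305P). Set this equal to -1.2:
305P = 1.2·(107800 − 305P) ⇒ 305P(1 + 1.2) = 1.2·107800
P = 1.2·107800 / (305·2.2) = 192.7868…

192.79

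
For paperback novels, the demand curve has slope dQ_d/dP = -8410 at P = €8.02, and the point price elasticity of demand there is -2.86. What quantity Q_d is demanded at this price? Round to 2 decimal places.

23583.29

Ed = (dQ_d/dP)·(P/Q_d) ⇒ Q_d = (dQ_d/dP)·P/Ed = (-8410)·8.02/(-2.86) = 23583.2867…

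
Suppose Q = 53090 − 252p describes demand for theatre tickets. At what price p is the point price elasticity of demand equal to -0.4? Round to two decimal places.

60.19

Ed = −252p/(53090 − 252p). Set this equal to -0.4:
252p = 0.4·(53090 − 252p) ⇒ 252p(1 + 0.4) = 0.4·53090
p = 0.4·53090 / (252·1.4) = 60.1927…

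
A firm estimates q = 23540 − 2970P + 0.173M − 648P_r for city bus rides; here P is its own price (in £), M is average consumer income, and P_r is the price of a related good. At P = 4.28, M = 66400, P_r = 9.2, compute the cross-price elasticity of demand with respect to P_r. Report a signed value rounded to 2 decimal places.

-0.36

At the given values, q = 23540 − 2970(4.28) + 0.173(66400) − 648(9.2) = 16354.
∂q/∂P_r = -648.
E = (-648) × (9.2/16354) = -0.3645…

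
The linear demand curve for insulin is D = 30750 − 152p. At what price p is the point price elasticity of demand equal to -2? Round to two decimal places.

Ed = −152p/(30750 − 152p). Set this equal to -2:
152p = 2·(30750 − 152p) ⇒ 152p(1 + 2) = 2·30750
p = 2·30750 / (152·3) = 134.8684…

134.87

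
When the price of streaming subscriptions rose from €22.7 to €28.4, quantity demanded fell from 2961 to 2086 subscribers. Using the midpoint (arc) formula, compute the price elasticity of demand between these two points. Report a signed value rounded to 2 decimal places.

%ΔQ = (2086 − 2961) / [(2961 + 2086)/2] = -875/2523.5 = -0.346740…
%ΔP = (28.4 − 22.7) / [(22.7 + 28.4)/2] = 5.7/25.55 = 0.223091…
Arc Ed = %ΔQ / %ΔP = (-875/2523.5) / (5.7/25.55) = -1.5542…

-1.55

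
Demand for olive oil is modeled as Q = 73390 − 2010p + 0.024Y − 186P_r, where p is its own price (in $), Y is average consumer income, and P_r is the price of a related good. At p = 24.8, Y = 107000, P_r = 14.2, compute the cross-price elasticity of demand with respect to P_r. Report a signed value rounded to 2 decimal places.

-0.11

At the given values, Q = 73390 − 2010(24.8) + 0.024(107000) − 186(14.2) = 23468.8.
∂Q/∂P_r = -186.
E = (-186) × (14.2/23468.8) = -0.1125…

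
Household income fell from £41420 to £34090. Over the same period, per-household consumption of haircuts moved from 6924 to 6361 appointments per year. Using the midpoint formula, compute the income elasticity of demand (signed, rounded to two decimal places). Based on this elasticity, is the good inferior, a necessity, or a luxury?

%ΔQ = (6361 − 6924)/[( 6924 + 6361)/2] = -563/6642.5 = -0.084757…
%ΔIncome = (34090 − 41420)/[( 41420 + 34090)/2] = -7330/37755 = -0.194146…
E_income = (-563/6642.5) / (-7330/37755) = 0.4365…
0 < E_income < 1 ⇒ normal good, necessity.

0.44; necessity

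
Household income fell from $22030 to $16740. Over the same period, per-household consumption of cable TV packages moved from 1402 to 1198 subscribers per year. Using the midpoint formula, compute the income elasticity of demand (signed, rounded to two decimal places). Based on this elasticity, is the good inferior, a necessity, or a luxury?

0.58; necessity

%ΔQ = (1198 − 1402)/[( 1402 + 1198)/2] = -204/1300 = -0.156923…
%ΔIncome = (16740 − 22030)/[( 22030 + 16740)/2] = -5290/19385 = -0.272891…
E_income = (-204/1300) / (-5290/19385) = 0.5750…
0 < E_income < 1 ⇒ normal good, necessity.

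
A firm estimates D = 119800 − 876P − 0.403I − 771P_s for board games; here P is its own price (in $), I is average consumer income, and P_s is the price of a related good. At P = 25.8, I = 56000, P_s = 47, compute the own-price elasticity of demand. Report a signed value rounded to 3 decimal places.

-0.589

At the given values, D = 119800 − 876(25.8) − 0.403(56000) − 771(47) = 38394.2.
∂D/∂P = −876.
E = (-876) × (25.8/38394.2) = -0.58865…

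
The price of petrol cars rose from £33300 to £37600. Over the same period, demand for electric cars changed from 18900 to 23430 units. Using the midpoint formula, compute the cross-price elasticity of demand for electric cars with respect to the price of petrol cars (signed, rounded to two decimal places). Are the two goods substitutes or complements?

%ΔQ_{electric cars} = (23430 − 18900)/avg = 4530/21165 = 0.214032…
%ΔP_{petrol cars} = (37600 − 33300)/avg = 4300/35450 = 0.121297…
E_cross = (4530/21165) / (4300/35450) = 1.7645…
E_cross > 0 ⇒ the goods are substitutes.

1.76; substitutes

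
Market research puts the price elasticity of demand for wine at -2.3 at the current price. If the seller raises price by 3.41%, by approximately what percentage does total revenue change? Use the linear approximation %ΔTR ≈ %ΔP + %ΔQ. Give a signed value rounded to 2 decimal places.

-4.43%

%ΔQ ≈ Ed × %ΔP = (-2.3) × (+3.41%) = -7.8430%
%ΔTR ≈ %ΔP + %ΔQ = (+3.41%) + (-7.8430%) = -4.4330%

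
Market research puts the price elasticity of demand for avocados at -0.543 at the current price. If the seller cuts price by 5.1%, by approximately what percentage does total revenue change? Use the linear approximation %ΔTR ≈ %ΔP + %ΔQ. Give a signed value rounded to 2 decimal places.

-2.33%

%ΔQ ≈ Ed × %ΔP = (-0.543) × (-5.1%) = +2.7693%
%ΔTR ≈ %ΔP + %ΔQ = (-5.1%) + (+2.7693%) = -2.3307%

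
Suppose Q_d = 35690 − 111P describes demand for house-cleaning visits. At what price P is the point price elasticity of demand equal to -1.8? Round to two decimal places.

Ed = −111P/(35690 − 111P). Set this equal to -1.8:
111P = 1.8·(35690 − 111P) ⇒ 111P(1 + 1.8) = 1.8·35690
P = 1.8·35690 / (111·2.8) = 206.6988…

206.70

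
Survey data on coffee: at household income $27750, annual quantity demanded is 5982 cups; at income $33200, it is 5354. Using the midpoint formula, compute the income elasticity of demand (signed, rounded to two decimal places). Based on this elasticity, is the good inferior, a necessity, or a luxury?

-0.62; inferior

%ΔQ = (5354 − 5982)/[( 5982 + 5354)/2] = -628/5668 = -0.110797…
%ΔIncome = (33200 − 27750)/[( 27750 + 33200)/2] = 5450/30475 = 0.178835…
E_income = (-628/5668) / (5450/30475) = -0.6195…
E_income < 0 ⇒ inferior good.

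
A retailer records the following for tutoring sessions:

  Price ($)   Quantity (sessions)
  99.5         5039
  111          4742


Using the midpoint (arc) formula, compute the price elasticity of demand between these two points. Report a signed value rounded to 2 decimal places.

%ΔQ = (4742 − 5039) / [(5039 + 4742)/2] = -297/4890.5 = -0.060729…
%ΔP = (111 − 99.5) / [(99.5 + 111)/2] = 11.5/105.25 = 0.109263…
Arc Ed = %ΔQ / %ΔP = (-297/4890.5) / (11.5/105.25) = -0.5558…

-0.56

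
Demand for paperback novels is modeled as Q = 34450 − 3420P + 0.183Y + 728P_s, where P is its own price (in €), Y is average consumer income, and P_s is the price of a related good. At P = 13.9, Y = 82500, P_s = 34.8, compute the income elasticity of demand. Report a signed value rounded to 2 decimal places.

0.55

At the given values, Q = 34450 − 3420(13.9) + 0.183(82500) + 728(34.8) = 27343.9.
∂Q/∂Y = 0.183.
E = (0.183) × (82500/27343.9) = 0.5521…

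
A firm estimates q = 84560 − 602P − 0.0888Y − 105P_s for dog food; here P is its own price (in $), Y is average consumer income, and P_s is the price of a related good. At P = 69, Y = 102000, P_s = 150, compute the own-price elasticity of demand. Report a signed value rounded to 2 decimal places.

At the given values, q = 84560 − 602(69) − 0.0888(102000) − 105(150) = 18214.4.
∂q/∂P = −602.
E = (-602) × (69/18214.4) = -2.2805…

-2.28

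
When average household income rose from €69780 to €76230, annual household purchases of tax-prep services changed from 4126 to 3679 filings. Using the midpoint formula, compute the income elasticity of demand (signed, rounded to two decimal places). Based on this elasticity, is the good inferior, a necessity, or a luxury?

-1.30; inferior

%ΔQ = (3679 − 4126)/[( 4126 + 3679)/2] = -447/3902.5 = -0.114541…
%ΔIncome = (76230 − 69780)/[( 69780 + 76230)/2] = 6450/73005 = 0.088350…
E_income = (-447/3902.5) / (6450/73005) = -1.2964…
E_income < 0 ⇒ inferior good.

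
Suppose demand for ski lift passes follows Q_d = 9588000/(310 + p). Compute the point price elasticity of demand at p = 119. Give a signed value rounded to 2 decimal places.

-0.28

dQ_d/dp = −9588000/(310 + p)² = -52.0971. At p = 119, Q_d = 22349.7.
Ed = (dQ_d/dp)·(p/Q_d) = (-52.0971) × (119/22349.7) = -0.2773…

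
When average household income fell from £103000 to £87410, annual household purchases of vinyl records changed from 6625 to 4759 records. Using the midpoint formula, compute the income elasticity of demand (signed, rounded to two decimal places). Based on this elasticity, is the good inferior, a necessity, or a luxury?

2.00; luxury

%ΔQ = (4759 − 6625)/[( 6625 + 4759)/2] = -1866/5692 = -0.327828…
%ΔIncome = (87410 − 103000)/[( 103000 + 87410)/2] = -15590/95205 = -0.163751…
E_income = (-1866/5692) / (-15590/95205) = 2.0019…
E_income > 1 ⇒ normal good, luxury.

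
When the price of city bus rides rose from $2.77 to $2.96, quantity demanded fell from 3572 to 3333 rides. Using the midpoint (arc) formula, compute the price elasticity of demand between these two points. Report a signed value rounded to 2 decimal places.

-1.04

%ΔQ = (3333 − 3572) / [(3572 + 3333)/2] = -239/3452.5 = -0.069225…
%ΔP = (2.96 − 2.77) / [(2.77 + 2.96)/2] = 0.19/2.865 = 0.066317…
Arc Ed = %ΔQ / %ΔP = (-239/3452.5) / (0.19/2.865) = -1.0438…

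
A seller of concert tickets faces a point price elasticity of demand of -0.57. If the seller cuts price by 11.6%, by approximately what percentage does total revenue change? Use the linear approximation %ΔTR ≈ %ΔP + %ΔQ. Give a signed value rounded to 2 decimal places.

-4.99%

%ΔQ ≈ Ed × %ΔP = (-0.57) × (-11.6%) = +6.6120%
%ΔTR ≈ %ΔP + %ΔQ = (-11.6%) + (+6.6120%) = -4.9880%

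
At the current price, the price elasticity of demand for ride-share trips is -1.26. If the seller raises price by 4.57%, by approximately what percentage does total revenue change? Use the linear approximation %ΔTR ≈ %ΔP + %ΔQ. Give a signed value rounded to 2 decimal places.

-1.19%

%ΔQ ≈ Ed × %ΔP = (-1.26) × (+4.57%) = -5.7582%
%ΔTR ≈ %ΔP + %ΔQ = (+4.57%) + (-5.7582%) = -1.1882%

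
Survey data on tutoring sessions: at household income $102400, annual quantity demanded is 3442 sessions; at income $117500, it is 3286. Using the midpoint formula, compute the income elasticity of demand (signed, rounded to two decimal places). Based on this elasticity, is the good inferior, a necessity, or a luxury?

-0.34; inferior

%ΔQ = (3286 − 3442)/[( 3442 + 3286)/2] = -156/3364 = -0.046373…
%ΔIncome = (117500 − 102400)/[( 102400 + 117500)/2] = 15100/109950 = 0.137335…
E_income = (-156/3364) / (15100/109950) = -0.3376…
E_income < 0 ⇒ inferior good.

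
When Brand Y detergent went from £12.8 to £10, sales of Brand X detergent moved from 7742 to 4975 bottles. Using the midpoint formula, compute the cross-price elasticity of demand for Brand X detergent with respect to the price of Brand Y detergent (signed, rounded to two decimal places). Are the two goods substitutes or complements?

%ΔQ_{Brand X detergent} = (4975 − 7742)/avg = -2767/6358.5 = -0.435165…
%ΔP_{Brand Y detergent} = (10 − 12.8)/avg = -2.8/11.4 = -0.245614…
E_cross = (-2767/6358.5) / (-2.8/11.4) = 1.7717…
E_cross > 0 ⇒ the goods are substitutes.

1.77; substitutes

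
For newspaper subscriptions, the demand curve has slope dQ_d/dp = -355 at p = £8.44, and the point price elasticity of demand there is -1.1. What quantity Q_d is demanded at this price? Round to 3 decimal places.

Ed = (dQ_d/dp)·(p/Q_d) ⇒ Q_d = (dQ_d/dp)·p/Ed = (-355)·8.44/(-1.1) = 2723.81818…

2723.818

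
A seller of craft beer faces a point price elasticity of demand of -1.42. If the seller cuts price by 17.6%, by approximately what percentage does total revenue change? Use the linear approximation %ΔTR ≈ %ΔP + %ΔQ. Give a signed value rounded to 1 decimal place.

%ΔQ ≈ Ed × %ΔP = (-1.42) × (-17.6%) = +24.9920%
%ΔTR ≈ %ΔP + %ΔQ = (-17.6%) + (+24.9920%) = +7.3920%

+7.4%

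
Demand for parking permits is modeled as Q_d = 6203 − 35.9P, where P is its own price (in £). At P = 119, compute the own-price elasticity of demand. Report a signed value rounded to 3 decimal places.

-2.212

At the given values, Q_d = 6203 − 35.9(119) = 1930.9.
∂Q_d/∂P = −35.9.
E = (-35.9) × (119/1930.9) = -2.21249…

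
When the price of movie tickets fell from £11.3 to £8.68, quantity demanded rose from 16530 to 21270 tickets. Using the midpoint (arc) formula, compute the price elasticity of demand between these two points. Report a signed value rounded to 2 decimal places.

-0.96

%ΔQ = (21270 − 16530) / [(16530 + 21270)/2] = 4740/18900 = 0.250793…
%ΔP = (8.68 − 11.3) / [(11.3 + 8.68)/2] = -2.62/9.99 = -0.262262…
Arc Ed = %ΔQ / %ΔP = (4740/18900) / (-2.62/9.99) = -0.9562…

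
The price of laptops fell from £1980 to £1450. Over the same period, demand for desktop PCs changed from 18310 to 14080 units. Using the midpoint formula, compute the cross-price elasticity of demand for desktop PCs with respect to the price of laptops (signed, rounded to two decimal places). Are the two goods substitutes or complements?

%ΔQ_{desktop PCs} = (14080 − 18310)/avg = -4230/16195 = -0.261191…
%ΔP_{laptops} = (1450 − 1980)/avg = -530/1715 = -0.309037…
E_cross = (-4230/16195) / (-530/1715) = 0.8451…
E_cross > 0 ⇒ the goods are substitutes.

0.85; substitutes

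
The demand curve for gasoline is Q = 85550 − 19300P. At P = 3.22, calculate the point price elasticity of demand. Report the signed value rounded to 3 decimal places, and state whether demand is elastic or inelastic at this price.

dQ/dP = −19300. At P = 3.22, Q = 85550 − 19300(3.22) = 23404.
Ed = (dQ/dP)·(P/Q) = −19300 × (3.22/23404) = -2.65535…
|Ed| = 2.655 > 1, so demand is elastic.

-2.655; elastic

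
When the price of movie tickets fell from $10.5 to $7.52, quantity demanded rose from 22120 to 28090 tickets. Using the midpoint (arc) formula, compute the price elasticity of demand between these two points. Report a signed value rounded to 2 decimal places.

%ΔQ = (28090 − 22120) / [(22120 + 28090)/2] = 5970/25105 = 0.237801…
%ΔP = (7.52 − 10.5) / [(10.5 + 7.52)/2] = -2.98/9.01 = -0.330743…
Arc Ed = %ΔQ / %ΔP = (5970/25105) / (-2.98/9.01) = -0.7189…

-0.72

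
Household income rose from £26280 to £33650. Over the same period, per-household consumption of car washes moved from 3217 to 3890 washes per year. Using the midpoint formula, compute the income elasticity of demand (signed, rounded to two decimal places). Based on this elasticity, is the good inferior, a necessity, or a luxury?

%ΔQ = (3890 − 3217)/[( 3217 + 3890)/2] = 673/3553.5 = 0.189390…
%ΔIncome = (33650 − 26280)/[( 26280 + 33650)/2] = 7370/29965 = 0.245953…
E_income = (673/3553.5) / (7370/29965) = 0.7700…
0 < E_income < 1 ⇒ normal good, necessity.

0.77; necessity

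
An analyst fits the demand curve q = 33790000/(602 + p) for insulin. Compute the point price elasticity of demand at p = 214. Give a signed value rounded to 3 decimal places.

-0.262

dq/dp = −33790000/(602 + p)² = -50.7467. At p = 214, q = 41409.3.
Ed = (dq/dp)·(p/q) = (-50.7467) × (214/41409.3) = -0.26225…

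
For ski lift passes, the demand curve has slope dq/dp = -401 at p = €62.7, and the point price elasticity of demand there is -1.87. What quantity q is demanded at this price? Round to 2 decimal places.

Ed = (dq/dp)·(p/q) ⇒ q = (dq/dp)·p/Ed = (-401)·62.7/(-1.87) = 13445.2941…

13445.29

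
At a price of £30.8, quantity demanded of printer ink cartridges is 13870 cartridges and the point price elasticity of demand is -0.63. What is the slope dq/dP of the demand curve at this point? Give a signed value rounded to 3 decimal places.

Ed = (dq/dP)·(P/q) ⇒ dq/dP = Ed·q/P = (-0.63)·13870/30.8 = -283.70454…

-283.705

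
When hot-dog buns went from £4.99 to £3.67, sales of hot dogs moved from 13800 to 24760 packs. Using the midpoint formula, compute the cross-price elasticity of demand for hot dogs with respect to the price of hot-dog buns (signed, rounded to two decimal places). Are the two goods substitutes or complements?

%ΔQ_{hot dogs} = (24760 − 13800)/avg = 10960/19280 = 0.568464…
%ΔP_{hot-dog buns} = (3.67 − 4.99)/avg = -1.32/4.33 = -0.304849…
E_cross = (10960/19280) / (-1.32/4.33) = -1.8647…
E_cross < 0 ⇒ the goods are complements.

-1.86; complements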